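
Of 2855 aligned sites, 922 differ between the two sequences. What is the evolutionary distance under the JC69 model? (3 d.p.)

p = 922/2855 ≈ 0.322942.
d = −(3/4) ln(1 − 4p/3) = −0.75 ln(1 − 0.430589) = −0.75 ln(0.569411)
  = −0.75 × (-0.563153) = 0.422365 substitutions/site.

0.422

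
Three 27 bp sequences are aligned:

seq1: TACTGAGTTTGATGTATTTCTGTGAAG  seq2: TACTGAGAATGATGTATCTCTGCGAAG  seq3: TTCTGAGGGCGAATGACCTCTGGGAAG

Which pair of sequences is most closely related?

seq1 and seq2

seq1–seq2: 4/27 differ, p = 0.148, d = 0.165.
seq1–seq3: 10/27 differ, p = 0.370, d = 0.511.
seq2–seq3: 9/27 differ, p = 0.333, d = 0.441.
The smallest distance is between seq1 and seq2.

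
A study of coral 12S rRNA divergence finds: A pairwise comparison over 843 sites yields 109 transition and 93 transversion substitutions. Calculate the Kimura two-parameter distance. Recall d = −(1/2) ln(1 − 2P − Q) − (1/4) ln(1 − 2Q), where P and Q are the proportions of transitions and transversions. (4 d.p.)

0.2925

P = 109/843 ≈ 0.1293 and Q = 93/843 ≈ 0.11032.
Under the Kimura two-parameter model, d = −½ ln(1 − 2P − Q) − ¼ ln(1 − 2Q).
1 − 2P − Q = 0.63108, giving −½ ln(0.63108) = 0.230161.
1 − 2Q = 0.77936, giving −¼ ln(0.77936) = 0.062321.
d = 0.230161 + 0.062321 = 0.292482.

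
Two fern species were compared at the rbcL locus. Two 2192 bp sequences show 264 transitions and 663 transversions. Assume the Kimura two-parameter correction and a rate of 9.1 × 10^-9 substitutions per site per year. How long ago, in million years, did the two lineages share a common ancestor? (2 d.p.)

34.29

P = 264/2192 ≈ 0.120438 and Q = 663/2192 ≈ 0.302464.
Under the Kimura two-parameter model, d = −½ ln(1 − 2P − Q) − ¼ ln(1 − 2Q).
1 − 2P − Q = 0.45666, giving −½ ln(0.45666) = 0.391908.
1 − 2Q = 0.395072, giving −¼ ln(0.395072) = 0.232172.
d = 0.391908 + 0.232172 = 0.624080.
Under a molecular clock d = 2μt, so t = d/(2μ) = 0.624080 / (2 × 9.1 × 10^-9) = 34.29 million years.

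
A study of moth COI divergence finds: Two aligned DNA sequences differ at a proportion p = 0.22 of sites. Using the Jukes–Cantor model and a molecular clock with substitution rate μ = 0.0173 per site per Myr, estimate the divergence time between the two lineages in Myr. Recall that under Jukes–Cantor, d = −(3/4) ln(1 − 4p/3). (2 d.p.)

d = −(3/4) ln(1 − 4p/3) = −0.75 ln(1 − 0.293333) = −0.75 ln(0.706667)
  = −0.75 × (-0.347196) = 0.260397 substitutions/site.
Under a molecular clock d = 2μt, so t = d/(2μ) = 0.260397 / (2 × 0.0173) = 7.53 Myr.

7.53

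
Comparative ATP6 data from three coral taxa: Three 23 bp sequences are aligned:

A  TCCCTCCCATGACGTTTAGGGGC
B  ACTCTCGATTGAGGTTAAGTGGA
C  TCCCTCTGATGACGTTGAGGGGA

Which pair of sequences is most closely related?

A–B: 9/23 differ, p = 0.391, d = 0.553.
A–C: 4/23 differ, p = 0.174, d = 0.198.
B–C: 8/23 differ, p = 0.348, d = 0.467.
The smallest distance is between A and C.

A and C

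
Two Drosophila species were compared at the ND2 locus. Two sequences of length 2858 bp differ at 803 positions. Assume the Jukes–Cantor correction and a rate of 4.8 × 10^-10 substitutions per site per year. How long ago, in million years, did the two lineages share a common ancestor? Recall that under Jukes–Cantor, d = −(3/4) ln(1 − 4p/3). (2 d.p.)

366.72

p = 803/2858 ≈ 0.280966.
d = −(3/4) ln(1 − 4p/3) = −0.75 ln(1 − 0.374621) = −0.75 ln(0.625379)
  = −0.75 × (-0.469397) = 0.352048 substitutions/site.
Under a molecular clock d = 2μt, so t = d/(2μ) = 0.352048 / (2 × 4.8 × 10^-10) = 366.72 million years.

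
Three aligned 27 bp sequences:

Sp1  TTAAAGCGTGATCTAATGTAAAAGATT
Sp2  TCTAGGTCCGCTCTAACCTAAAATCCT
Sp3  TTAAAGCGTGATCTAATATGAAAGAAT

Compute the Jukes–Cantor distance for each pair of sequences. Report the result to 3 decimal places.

d(Sp1,Sp2) = 0.673, d(Sp1,Sp3) = 0.120, d(Sp2,Sp3) = 0.770

Sp1–Sp2: 12/27 sites differ → p ≈ 0.444444, d = −0.75 ln(1 − 0.592592) = 0.673455 ≈ 0.673.
Sp1–Sp3: 3/27 sites differ → p ≈ 0.111111, d = −0.75 ln(1 − 0.148148) = 0.120257 ≈ 0.120.
Sp2–Sp3: 13/27 sites differ → p ≈ 0.481481, d = −0.75 ln(1 − 0.641975) = 0.770364 ≈ 0.770.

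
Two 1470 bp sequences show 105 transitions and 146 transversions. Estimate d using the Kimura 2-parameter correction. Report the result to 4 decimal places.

0.1940

P = 105/1470 ≈ 0.071429 and Q = 146/1470 ≈ 0.09932.
Under the Kimura two-parameter model, d = −½ ln(1 − 2P − Q) − ¼ ln(1 − 2Q).
1 − 2P − Q = 0.757822, giving −½ ln(0.757822) = 0.138653.
1 − 2Q = 0.80136, giving −¼ ln(0.80136) = 0.055361.
d = 0.138653 + 0.055361 = 0.194014.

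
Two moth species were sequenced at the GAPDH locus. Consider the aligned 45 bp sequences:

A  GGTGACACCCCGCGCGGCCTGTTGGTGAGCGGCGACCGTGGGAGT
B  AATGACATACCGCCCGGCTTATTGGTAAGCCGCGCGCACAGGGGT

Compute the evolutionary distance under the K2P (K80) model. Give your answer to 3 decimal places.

Of 45 sites, 10 differences are transitions and 5 are transversions, so P = 10/45 ≈ 0.222222 and Q = 5/45 ≈ 0.111111.
Under the Kimura two-parameter model, d = −½ ln(1 − 2P − Q) − ¼ ln(1 − 2Q).
1 − 2P − Q = 0.444445, giving −½ ln(0.444445) = 0.405464.
1 − 2Q = 0.777778, giving −¼ ln(0.777778) = 0.062829.
d = 0.405464 + 0.062829 = 0.468293.

0.468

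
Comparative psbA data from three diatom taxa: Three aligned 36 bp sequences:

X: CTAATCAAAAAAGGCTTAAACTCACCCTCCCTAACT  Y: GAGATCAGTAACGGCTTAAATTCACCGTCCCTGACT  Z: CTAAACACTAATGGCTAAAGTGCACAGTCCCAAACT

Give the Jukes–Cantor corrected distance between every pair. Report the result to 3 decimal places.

d(X,Y) = 0.304, d(X,Z) = 0.392, d(Y,Z) = 0.441

X–Y: 9/36 sites differ → p = 0.25, d = −0.75 ln(1 − 0.333333) = 0.304098 ≈ 0.304.
X–Z: 11/36 sites differ → p ≈ 0.305556, d = −0.75 ln(1 − 0.407408) = 0.392437 ≈ 0.392.
Y–Z: 12/36 sites differ → p ≈ 0.333333, d = −0.75 ln(1 − 0.444444) = 0.440839 ≈ 0.441.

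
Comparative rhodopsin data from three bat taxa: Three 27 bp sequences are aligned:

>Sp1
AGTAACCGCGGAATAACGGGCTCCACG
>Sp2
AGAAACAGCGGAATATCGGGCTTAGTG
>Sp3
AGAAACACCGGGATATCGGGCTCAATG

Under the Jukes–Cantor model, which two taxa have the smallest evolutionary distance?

Sp2 and Sp3

Sp1–Sp2: 7/27 differ, p = 0.259, d = 0.318.
Sp1–Sp3: 7/27 differ, p = 0.259, d = 0.318.
Sp2–Sp3: 4/27 differ, p = 0.148, d = 0.165.
The smallest distance is between Sp2 and Sp3.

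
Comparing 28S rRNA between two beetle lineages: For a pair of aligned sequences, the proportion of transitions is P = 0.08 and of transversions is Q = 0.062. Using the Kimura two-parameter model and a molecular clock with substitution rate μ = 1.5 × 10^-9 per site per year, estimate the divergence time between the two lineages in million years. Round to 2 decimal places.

52.87

Under the Kimura two-parameter model, d = −½ ln(1 − 2P − Q) − ¼ ln(1 − 2Q).
1 − 2P − Q = 0.778, giving −½ ln(0.778) = 0.125514.
1 − 2Q = 0.876, giving −¼ ln(0.876) = 0.033097.
d = 0.125514 + 0.033097 = 0.158611.
Under a molecular clock d = 2μt, so t = d/(2μ) = 0.158611 / (2 × 1.5 × 10^-9) = 52.87 million years.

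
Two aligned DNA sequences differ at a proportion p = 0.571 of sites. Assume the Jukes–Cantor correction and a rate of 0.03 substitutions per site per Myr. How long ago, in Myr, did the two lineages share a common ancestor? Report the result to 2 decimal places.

17.91

d = −(3/4) ln(1 − 4p/3) = −0.75 ln(1 − 0.761333) = −0.75 ln(0.238667)
  = −0.75 × (-1.432686) = 1.074515 substitutions/site.
Under a molecular clock d = 2μt, so t = d/(2μ) = 1.074515 / (2 × 0.03) = 17.91 Myr.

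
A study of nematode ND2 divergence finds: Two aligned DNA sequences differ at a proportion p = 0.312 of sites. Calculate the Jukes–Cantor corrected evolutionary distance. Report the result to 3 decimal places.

d = −(3/4) ln(1 − 4p/3) = −0.75 ln(1 − 0.416) = −0.75 ln(0.584)
  = −0.75 × (-0.537854) = 0.403391 substitutions/site.

0.403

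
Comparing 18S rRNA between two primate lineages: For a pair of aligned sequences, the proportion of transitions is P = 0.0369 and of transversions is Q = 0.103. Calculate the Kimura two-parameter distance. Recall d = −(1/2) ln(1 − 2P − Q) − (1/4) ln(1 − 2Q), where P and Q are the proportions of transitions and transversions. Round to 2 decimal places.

0.15

Under the Kimura two-parameter model, d = −½ ln(1 − 2P − Q) − ¼ ln(1 − 2Q).
1 − 2P − Q = 0.8232, giving −½ ln(0.8232) = 0.097278.
1 − 2Q = 0.794, giving −¼ ln(0.794) = 0.057668.
d = 0.097278 + 0.057668 = 0.154946.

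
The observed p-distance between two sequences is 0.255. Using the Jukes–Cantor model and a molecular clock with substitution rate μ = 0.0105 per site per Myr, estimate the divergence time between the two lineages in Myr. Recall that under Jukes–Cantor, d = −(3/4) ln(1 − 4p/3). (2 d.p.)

14.84

d = −(3/4) ln(1 − 4p/3) = −0.75 ln(1 − 0.34) = −0.75 ln(0.66)
  = −0.75 × (-0.415515) = 0.311636 substitutions/site.
Under a molecular clock d = 2μt, so t = d/(2μ) = 0.311636 / (2 × 0.0105) = 14.84 Myr.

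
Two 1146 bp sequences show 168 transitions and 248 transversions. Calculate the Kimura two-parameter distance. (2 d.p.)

0.50

P = 168/1146 ≈ 0.146597 and Q = 248/1146 ≈ 0.216405.
Under the Kimura two-parameter model, d = −½ ln(1 − 2P − Q) − ¼ ln(1 − 2Q).
1 − 2P − Q = 0.490401, giving −½ ln(0.490401) = 0.356266.
1 − 2Q = 0.56719, giving −¼ ln(0.56719) = 0.141765.
d = 0.356266 + 0.141765 = 0.498031.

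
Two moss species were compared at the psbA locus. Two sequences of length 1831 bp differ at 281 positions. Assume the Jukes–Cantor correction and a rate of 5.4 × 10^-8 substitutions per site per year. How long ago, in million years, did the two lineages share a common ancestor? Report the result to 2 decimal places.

p = 281/1831 ≈ 0.153468.
d = −(3/4) ln(1 − 4p/3) = −0.75 ln(1 − 0.204624) = −0.75 ln(0.795376)
  = −0.75 × (-0.228940) = 0.171705 substitutions/site.
Under a molecular clock d = 2μt, so t = d/(2μ) = 0.171705 / (2 × 5.4 × 10^-8) = 1.59 million years.

1.59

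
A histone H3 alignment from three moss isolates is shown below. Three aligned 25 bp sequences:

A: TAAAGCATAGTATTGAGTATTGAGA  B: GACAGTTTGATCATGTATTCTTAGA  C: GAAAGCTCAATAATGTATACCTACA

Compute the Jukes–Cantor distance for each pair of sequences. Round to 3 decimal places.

A–B: 13/25 sites differ → p = 0.52, d = −0.75 ln(1 − 0.693333) = 0.886495 ≈ 0.886.
A–C: 11/25 sites differ → p = 0.44, d = −0.75 ln(1 − 0.586667) = 0.662626 ≈ 0.663.
B–C: 8/25 sites differ → p = 0.32, d = −0.75 ln(1 − 0.426667) = 0.417216 ≈ 0.417.

d(A,B) = 0.886, d(A,C) = 0.663, d(B,C) = 0.417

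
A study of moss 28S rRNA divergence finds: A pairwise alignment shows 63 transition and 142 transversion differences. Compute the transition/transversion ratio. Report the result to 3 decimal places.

0.444

R = 63/142 = 0.443661… ≈ 0.444 (to 3 d.p.).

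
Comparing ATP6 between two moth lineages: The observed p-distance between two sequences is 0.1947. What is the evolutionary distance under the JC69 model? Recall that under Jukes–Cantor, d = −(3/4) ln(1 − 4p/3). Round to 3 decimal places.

0.225

d = −(3/4) ln(1 − 4p/3) = −0.75 ln(1 − 0.2596) = −0.75 ln(0.7404)
  = −0.75 × (-0.300565) = 0.225424 substitutions/site.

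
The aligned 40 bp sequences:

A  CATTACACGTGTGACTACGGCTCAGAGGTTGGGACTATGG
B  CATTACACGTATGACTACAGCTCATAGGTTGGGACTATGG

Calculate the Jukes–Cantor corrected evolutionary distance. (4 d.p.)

The sequences differ at 3 of 40 sites (11, 19, 25), so p = 3/40 = 0.075.
d = −(3/4) ln(1 − 4p/3) = −0.75 ln(1 − 0.1) = −0.75 ln(0.9)
  = −0.75 × (-0.105361) = 0.079021 substitutions/site.

0.0790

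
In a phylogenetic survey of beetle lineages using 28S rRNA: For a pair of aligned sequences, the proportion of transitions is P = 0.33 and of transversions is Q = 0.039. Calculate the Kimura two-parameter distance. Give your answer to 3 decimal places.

Under the Kimura two-parameter model, d = −½ ln(1 − 2P − Q) − ¼ ln(1 − 2Q).
1 − 2P − Q = 0.301, giving −½ ln(0.301) = 0.600323.
1 − 2Q = 0.922, giving −¼ ln(0.922) = 0.020303.
d = 0.600323 + 0.020303 = 0.620626.

0.621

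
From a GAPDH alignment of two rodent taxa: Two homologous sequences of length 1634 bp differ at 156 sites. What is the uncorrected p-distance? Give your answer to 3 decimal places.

0.095

p = 156/1634 = 0.095471… ≈ 0.095 (to 3 d.p.).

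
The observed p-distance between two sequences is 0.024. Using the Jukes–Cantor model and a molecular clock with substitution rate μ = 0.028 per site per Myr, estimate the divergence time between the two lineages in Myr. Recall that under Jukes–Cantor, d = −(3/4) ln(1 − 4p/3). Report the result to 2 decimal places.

d = −(3/4) ln(1 − 4p/3) = −0.75 ln(1 − 0.032) = −0.75 ln(0.968)
  = −0.75 × (-0.032523) = 0.024392 substitutions/site.
Under a molecular clock d = 2μt, so t = d/(2μ) = 0.024392 / (2 × 0.028) = 0.44 Myr.

0.44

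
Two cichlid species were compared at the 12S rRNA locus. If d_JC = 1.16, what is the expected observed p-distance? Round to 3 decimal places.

p = (3/4)(1 − e^(−4d/3)) = 0.75 × (1 − e^(-1.546667)) = 0.75 × (1 − 0.212957) = 0.590282.

0.590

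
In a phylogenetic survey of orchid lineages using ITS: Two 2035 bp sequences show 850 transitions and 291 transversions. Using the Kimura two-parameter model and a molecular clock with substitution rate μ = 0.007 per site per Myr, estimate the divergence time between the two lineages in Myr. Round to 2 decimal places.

P = 850/2035 ≈ 0.41769 and Q = 291/2035 ≈ 0.142998.
Under the Kimura two-parameter model, d = −½ ln(1 − 2P − Q) − ¼ ln(1 − 2Q).
1 − 2P − Q = 0.021622, giving −½ ln(0.021622) = 1.917022.
1 − 2Q = 0.714004, giving −¼ ln(0.714004) = 0.084217.
d = 1.917022 + 0.084217 = 2.001239.
Under a molecular clock d = 2μt, so t = d/(2μ) = 2.001239 / (2 × 0.007) = 142.95 Myr.

142.95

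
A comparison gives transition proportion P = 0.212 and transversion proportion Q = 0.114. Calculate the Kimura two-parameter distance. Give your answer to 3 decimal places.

0.451

Under the Kimura two-parameter model, d = −½ ln(1 − 2P − Q) − ¼ ln(1 − 2Q).
1 − 2P − Q = 0.462, giving −½ ln(0.462) = 0.386095.
1 − 2Q = 0.772, giving −¼ ln(0.772) = 0.064693.
d = 0.386095 + 0.064693 = 0.450788.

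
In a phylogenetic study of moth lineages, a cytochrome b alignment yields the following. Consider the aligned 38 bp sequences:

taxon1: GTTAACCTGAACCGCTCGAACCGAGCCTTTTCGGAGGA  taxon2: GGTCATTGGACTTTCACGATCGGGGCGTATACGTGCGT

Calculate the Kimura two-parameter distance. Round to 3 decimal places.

Of 38 sites, 6 differences are transitions and 14 are transversions, so P = 6/38 ≈ 0.157895 and Q = 14/38 ≈ 0.368421.
Under the Kimura two-parameter model, d = −½ ln(1 − 2P − Q) − ¼ ln(1 − 2Q).
1 − 2P − Q = 0.315789, giving −½ ln(0.315789) = 0.576341.
1 − 2Q = 0.263158, giving −¼ ln(0.263158) = 0.333750.
d = 0.576341 + 0.333750 = 0.910091.

0.910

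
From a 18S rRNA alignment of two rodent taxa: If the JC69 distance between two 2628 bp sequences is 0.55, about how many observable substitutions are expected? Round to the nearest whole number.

1024

Invert JC69: p = (3/4)(1 − e^(−4d/3)) = 0.75 × (1 − e^(-0.733333)) = 0.75 × (1 − 0.480305) = 0.389771.
Expected differing sites = pL ≈ 0.389771 × 2628 = 1024.318188 ≈ 1024.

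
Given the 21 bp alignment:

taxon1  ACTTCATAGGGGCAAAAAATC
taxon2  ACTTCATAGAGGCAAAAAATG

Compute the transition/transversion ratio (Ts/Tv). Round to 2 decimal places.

Transitions are A↔G and C↔T; transversions are all other mismatches.
Transitions: 1. Transversions: 1.
R = 1/1 = 1.00.

1.00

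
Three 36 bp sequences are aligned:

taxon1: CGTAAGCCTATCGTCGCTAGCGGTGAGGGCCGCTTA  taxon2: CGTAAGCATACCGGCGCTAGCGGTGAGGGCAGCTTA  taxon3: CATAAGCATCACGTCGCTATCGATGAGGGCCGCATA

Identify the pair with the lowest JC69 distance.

taxon1–taxon2: 4/36 differ, p = 0.111, d = 0.120.
taxon1–taxon3: 7/36 differ, p = 0.194, d = 0.225.
taxon2–taxon3: 8/36 differ, p = 0.222, d = 0.264.
The smallest distance is between taxon1 and taxon2.

taxon1 and taxon2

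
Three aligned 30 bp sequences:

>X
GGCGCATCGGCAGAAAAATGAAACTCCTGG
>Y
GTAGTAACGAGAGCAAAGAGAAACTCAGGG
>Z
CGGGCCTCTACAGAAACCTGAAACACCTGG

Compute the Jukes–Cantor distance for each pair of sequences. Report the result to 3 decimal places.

X–Y: 11/30 sites differ → p ≈ 0.366667, d = −0.75 ln(1 − 0.488889) = 0.503376 ≈ 0.503.
X–Z: 8/30 sites differ → p ≈ 0.266667, d = −0.75 ln(1 − 0.355556) = 0.329526 ≈ 0.330.
Y–Z: 15/30 sites differ → p = 0.5, d = −0.75 ln(1 − 0.666667) = 0.823960 ≈ 0.824.

d(X,Y) = 0.503, d(X,Z) = 0.330, d(Y,Z) = 0.824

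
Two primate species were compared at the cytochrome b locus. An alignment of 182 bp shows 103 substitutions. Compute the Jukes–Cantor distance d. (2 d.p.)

1.05

p = 103/182 ≈ 0.565934.
d = −(3/4) ln(1 − 4p/3) = −0.75 ln(1 − 0.754579) = −0.75 ln(0.245421)
  = −0.75 × (-1.404780) = 1.053585 substitutions/site.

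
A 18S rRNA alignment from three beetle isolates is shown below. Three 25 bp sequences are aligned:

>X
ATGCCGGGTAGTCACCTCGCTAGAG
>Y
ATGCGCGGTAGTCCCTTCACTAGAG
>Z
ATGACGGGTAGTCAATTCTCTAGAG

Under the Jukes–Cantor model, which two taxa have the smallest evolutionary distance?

X and Z

X–Y: 5/25 differ, p = 0.200, d = 0.233.
X–Z: 4/25 differ, p = 0.160, d = 0.180.
Y–Z: 6/25 differ, p = 0.240, d = 0.289.
The smallest distance is between X and Z.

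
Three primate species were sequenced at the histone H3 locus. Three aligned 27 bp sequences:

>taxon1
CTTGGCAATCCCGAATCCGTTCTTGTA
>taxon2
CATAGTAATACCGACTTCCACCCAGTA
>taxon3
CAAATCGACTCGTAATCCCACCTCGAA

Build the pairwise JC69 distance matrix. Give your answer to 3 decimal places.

d(taxon1,taxon2) = 0.588, d(taxon1,taxon3) = 0.882, d(taxon2,taxon3) = 0.770

taxon1–taxon2: 11/27 sites differ → p ≈ 0.407407, d = −0.75 ln(1 − 0.543209) = 0.587647 ≈ 0.588.
taxon1–taxon3: 14/27 sites differ → p ≈ 0.518519, d = −0.75 ln(1 − 0.691359) = 0.881682 ≈ 0.882.
taxon2–taxon3: 13/27 sites differ → p ≈ 0.481481, d = −0.75 ln(1 − 0.641975) = 0.770364 ≈ 0.770.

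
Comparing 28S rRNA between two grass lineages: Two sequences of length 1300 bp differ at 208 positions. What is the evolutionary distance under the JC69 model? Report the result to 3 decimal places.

0.180

p = 208/1300 = 0.16.
d = −(3/4) ln(1 − 4p/3) = −0.75 ln(1 − 0.213333) = −0.75 ln(0.786667)
  = −0.75 × (-0.239950) = 0.179963 substitutions/site.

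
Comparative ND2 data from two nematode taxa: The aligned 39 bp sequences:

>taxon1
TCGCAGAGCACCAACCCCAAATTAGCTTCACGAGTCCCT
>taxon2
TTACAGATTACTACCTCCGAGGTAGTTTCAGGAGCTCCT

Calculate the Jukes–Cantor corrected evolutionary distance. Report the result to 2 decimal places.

0.49

The sequences differ at 14 of 39 sites, so p = 14/39 ≈ 0.358974.
d = −(3/4) ln(1 − 4p/3) = −0.75 ln(1 − 0.478632) = −0.75 ln(0.521368)
  = −0.75 × (-0.651299) = 0.488474 substitutions/site.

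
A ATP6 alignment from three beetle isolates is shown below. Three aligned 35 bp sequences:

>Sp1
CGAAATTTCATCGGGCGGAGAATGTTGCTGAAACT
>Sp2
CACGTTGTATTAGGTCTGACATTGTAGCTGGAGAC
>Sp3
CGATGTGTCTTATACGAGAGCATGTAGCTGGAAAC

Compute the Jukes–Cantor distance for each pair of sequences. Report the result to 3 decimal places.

d(Sp1,Sp2) = 0.782, d(Sp1,Sp3) = 0.635, d(Sp2,Sp3) = 0.572

Sp1–Sp2: 17/35 sites differ → p ≈ 0.485714, d = −0.75 ln(1 − 0.647619) = 0.782282 ≈ 0.782.
Sp1–Sp3: 15/35 sites differ → p ≈ 0.428571, d = −0.75 ln(1 − 0.571428) = 0.635472 ≈ 0.635.
Sp2–Sp3: 14/35 sites differ → p = 0.4, d = −0.75 ln(1 − 0.533333) = 0.571605 ≈ 0.572.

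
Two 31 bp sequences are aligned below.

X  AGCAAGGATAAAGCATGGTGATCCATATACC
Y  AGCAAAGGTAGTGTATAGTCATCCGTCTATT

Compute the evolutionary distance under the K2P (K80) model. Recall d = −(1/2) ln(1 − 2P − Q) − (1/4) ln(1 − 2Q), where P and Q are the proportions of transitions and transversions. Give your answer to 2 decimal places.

0.53

Of 31 sites, 8 differences are transitions and 3 are transversions, so P = 8/31 ≈ 0.258065 and Q = 3/31 ≈ 0.096774.
Under the Kimura two-parameter model, d = −½ ln(1 − 2P − Q) − ¼ ln(1 − 2Q).
1 − 2P − Q = 0.387096, giving −½ ln(0.387096) = 0.474541.
1 − 2Q = 0.806452, giving −¼ ln(0.806452) = 0.053778.
d = 0.474541 + 0.053778 = 0.528319.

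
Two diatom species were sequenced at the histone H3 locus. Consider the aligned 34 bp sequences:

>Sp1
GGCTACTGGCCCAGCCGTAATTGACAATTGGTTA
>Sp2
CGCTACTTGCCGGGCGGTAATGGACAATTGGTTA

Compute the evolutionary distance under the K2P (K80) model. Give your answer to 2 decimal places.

0.20

Of 34 sites, 1 differences are transitions and 5 are transversions, so P = 1/34 ≈ 0.029412 and Q = 5/34 ≈ 0.147059.
Under the Kimura two-parameter model, d = −½ ln(1 − 2P − Q) − ¼ ln(1 − 2Q).
1 − 2P − Q = 0.794117, giving −½ ln(0.794117) = 0.115262.
1 − 2Q = 0.705882, giving −¼ ln(0.705882) = 0.087077.
d = 0.115262 + 0.087077 = 0.202339.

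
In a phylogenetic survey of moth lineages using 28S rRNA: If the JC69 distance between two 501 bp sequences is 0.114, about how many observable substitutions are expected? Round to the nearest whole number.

53

Invert JC69: p = (3/4)(1 − e^(−4d/3)) = 0.75 × (1 − e^(-0.152)) = 0.75 × (1 − 0.858988) = 0.105759.
Expected differing sites = pL ≈ 0.105759 × 501 = 52.985259 ≈ 53.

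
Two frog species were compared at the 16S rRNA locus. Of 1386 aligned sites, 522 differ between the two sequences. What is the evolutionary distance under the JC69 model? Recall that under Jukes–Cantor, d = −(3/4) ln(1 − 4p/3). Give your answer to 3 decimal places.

p = 522/1386 ≈ 0.376623.
d = −(3/4) ln(1 − 4p/3) = −0.75 ln(1 − 0.502164) = −0.75 ln(0.497836)
  = −0.75 × (-0.697485) = 0.523114 substitutions/site.

0.523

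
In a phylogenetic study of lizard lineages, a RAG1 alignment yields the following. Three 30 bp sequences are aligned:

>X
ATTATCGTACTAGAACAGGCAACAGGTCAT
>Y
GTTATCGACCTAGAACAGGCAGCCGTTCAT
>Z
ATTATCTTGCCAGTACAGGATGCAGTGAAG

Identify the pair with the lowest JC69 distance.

X–Y: 6/30 differ, p = 0.200, d = 0.233.
X–Z: 11/30 differ, p = 0.367, d = 0.503.
Y–Z: 12/30 differ, p = 0.400, d = 0.572.
The smallest distance is between X and Y.

X and Y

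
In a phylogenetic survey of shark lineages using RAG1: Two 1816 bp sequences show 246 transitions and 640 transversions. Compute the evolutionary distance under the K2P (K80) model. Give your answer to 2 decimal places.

P = 246/1816 ≈ 0.135463 and Q = 640/1816 ≈ 0.352423.
Under the Kimura two-parameter model, d = −½ ln(1 − 2P − Q) − ¼ ln(1 − 2Q).
1 − 2P − Q = 0.376651, giving −½ ln(0.376651) = 0.488218.
1 − 2Q = 0.295154, giving −¼ ln(0.295154) = 0.305065.
d = 0.488218 + 0.305065 = 0.793283.

0.79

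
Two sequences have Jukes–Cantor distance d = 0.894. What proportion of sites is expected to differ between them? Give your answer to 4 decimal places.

0.5223

p = (3/4)(1 − e^(−4d/3)) = 0.75 × (1 − e^(-1.192)) = 0.75 × (1 − 0.303613) = 0.522290.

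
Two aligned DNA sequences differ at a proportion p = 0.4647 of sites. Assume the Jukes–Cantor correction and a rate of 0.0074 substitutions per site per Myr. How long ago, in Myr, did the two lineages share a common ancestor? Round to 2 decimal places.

48.98

d = −(3/4) ln(1 − 4p/3) = −0.75 ln(1 − 0.6196) = −0.75 ln(0.3804)
  = −0.75 × (-0.966532) = 0.724899 substitutions/site.
Under a molecular clock d = 2μt, so t = d/(2μ) = 0.724899 / (2 × 0.0074) = 48.98 Myr.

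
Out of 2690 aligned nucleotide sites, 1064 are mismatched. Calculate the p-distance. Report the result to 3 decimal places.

p = 1064/2690 = 0.395539… ≈ 0.396 (to 3 d.p.).

0.396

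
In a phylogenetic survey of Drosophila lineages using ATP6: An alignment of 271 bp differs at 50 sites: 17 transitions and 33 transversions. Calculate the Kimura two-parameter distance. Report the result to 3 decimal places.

0.212

P = 17/271 ≈ 0.062731 and Q = 33/271 ≈ 0.121771.
Under the Kimura two-parameter model, d = −½ ln(1 − 2P − Q) − ¼ ln(1 − 2Q).
1 − 2P − Q = 0.752767, giving −½ ln(0.752767) = 0.142000.
1 − 2Q = 0.756458, giving −¼ ln(0.756458) = 0.069777.
d = 0.142000 + 0.069777 = 0.211777.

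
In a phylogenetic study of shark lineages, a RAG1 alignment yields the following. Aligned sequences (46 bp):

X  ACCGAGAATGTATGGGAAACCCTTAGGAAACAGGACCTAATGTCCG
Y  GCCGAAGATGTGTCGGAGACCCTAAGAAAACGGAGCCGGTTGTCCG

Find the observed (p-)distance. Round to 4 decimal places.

The sequences differ at 14 of 46 positions.
p = 14/46 = 0.304347… ≈ 0.3043 (to 4 d.p.).

0.3043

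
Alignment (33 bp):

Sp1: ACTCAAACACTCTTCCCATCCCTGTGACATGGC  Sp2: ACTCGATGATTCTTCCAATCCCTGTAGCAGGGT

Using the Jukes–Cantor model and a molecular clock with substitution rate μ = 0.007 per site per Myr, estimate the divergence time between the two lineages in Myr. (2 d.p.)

24.21

The sequences differ at 9 of 33 sites (5, 7, 8, 10, 17, 26, 27, 30, 33), so p = 9/33 ≈ 0.272727.
d = −(3/4) ln(1 − 4p/3) = −0.75 ln(1 − 0.363636) = −0.75 ln(0.636364)
  = −0.75 × (-0.451985) = 0.338989 substitutions/site.
Under a molecular clock d = 2μt, so t = d/(2μ) = 0.338989 / (2 × 0.007) = 24.21 Myr.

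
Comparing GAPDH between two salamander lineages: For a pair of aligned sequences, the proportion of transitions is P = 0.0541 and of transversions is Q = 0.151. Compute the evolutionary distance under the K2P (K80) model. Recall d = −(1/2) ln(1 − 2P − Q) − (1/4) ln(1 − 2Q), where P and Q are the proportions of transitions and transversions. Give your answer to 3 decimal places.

Under the Kimura two-parameter model, d = −½ ln(1 − 2P − Q) − ¼ ln(1 − 2Q).
1 − 2P − Q = 0.7408, giving −½ ln(0.7408) = 0.150012.
1 − 2Q = 0.698, giving −¼ ln(0.698) = 0.089884.
d = 0.150012 + 0.089884 = 0.239896.

0.240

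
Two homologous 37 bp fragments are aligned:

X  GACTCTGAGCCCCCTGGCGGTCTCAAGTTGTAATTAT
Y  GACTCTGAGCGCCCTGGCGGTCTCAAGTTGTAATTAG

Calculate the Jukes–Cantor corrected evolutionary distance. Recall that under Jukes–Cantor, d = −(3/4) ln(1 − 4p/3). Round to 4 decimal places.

0.0561

The sequences differ at 2 of 37 sites (11, 37), so p = 2/37 ≈ 0.054054.
d = −(3/4) ln(1 − 4p/3) = −0.75 ln(1 − 0.072072) = −0.75 ln(0.927928)
  = −0.75 × (-0.074801) = 0.056101 substitutions/site.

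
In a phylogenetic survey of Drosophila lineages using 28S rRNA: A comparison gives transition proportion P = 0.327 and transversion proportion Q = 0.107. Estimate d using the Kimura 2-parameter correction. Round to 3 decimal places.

Under the Kimura two-parameter model, d = −½ ln(1 − 2P − Q) − ¼ ln(1 − 2Q).
1 − 2P − Q = 0.239, giving −½ ln(0.239) = 0.715646.
1 − 2Q = 0.786, giving −¼ ln(0.786) = 0.060200.
d = 0.715646 + 0.060200 = 0.775846.

0.776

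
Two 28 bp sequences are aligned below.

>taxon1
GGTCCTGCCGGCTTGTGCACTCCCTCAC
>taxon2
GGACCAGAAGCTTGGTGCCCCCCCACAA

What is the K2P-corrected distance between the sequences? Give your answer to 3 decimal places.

0.569

Of 28 sites, 2 differences are transitions and 9 are transversions, so P = 2/28 ≈ 0.071429 and Q = 9/28 ≈ 0.321429.
Under the Kimura two-parameter model, d = −½ ln(1 − 2P − Q) − ¼ ln(1 − 2Q).
1 − 2P − Q = 0.535713, giving −½ ln(0.535713) = 0.312078.
1 − 2Q = 0.357142, giving −¼ ln(0.357142) = 0.257405.
d = 0.312078 + 0.257405 = 0.569483.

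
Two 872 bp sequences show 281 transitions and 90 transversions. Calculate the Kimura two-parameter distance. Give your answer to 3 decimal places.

0.746

P = 281/872 ≈ 0.322248 and Q = 90/872 ≈ 0.103211.
Under the Kimura two-parameter model, d = −½ ln(1 − 2P − Q) − ¼ ln(1 − 2Q).
1 − 2P − Q = 0.252293, giving −½ ln(0.252293) = 0.688582.
1 − 2Q = 0.793578, giving −¼ ln(0.793578) = 0.057801.
d = 0.688582 + 0.057801 = 0.746383.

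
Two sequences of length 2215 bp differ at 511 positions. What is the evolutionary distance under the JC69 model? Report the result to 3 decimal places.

p = 511/2215 ≈ 0.2307.
d = −(3/4) ln(1 − 4p/3) = −0.75 ln(1 − 0.3076) = −0.75 ln(0.6924)
  = −0.75 × (-0.367591) = 0.275693 substitutions/site.

0.276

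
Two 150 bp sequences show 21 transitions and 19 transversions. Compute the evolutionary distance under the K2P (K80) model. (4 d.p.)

0.3340

P = 21/150 = 0.14 and Q = 19/150 ≈ 0.126667.
Under the Kimura two-parameter model, d = −½ ln(1 − 2P − Q) − ¼ ln(1 − 2Q).
1 − 2P − Q = 0.593333, giving −½ ln(0.593333) = 0.261000.
1 − 2Q = 0.746666, giving −¼ ln(0.746666) = 0.073034.
d = 0.261000 + 0.073034 = 0.334034.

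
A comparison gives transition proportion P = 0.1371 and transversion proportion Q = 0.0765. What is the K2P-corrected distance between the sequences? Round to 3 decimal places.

Under the Kimura two-parameter model, d = −½ ln(1 − 2P − Q) − ¼ ln(1 − 2Q).
1 − 2P − Q = 0.6493, giving −½ ln(0.6493) = 0.215930.
1 − 2Q = 0.847, giving −¼ ln(0.847) = 0.041514.
d = 0.215930 + 0.041514 = 0.257444.

0.257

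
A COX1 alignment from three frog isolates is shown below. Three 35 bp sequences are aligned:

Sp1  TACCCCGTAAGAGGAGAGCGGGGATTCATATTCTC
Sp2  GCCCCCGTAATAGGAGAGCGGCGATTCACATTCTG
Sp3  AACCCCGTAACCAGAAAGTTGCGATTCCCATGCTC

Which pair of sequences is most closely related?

Sp1–Sp2: 6/35 differ, p = 0.171, d = 0.195.
Sp1–Sp3: 11/35 differ, p = 0.314, d = 0.407.
Sp2–Sp3: 11/35 differ, p = 0.314, d = 0.407.
The smallest distance is between Sp1 and Sp2.

Sp1 and Sp2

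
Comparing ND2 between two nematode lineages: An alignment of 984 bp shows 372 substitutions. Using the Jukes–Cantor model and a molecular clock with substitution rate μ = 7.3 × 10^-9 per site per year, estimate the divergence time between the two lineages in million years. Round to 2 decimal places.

36.03

p = 372/984 ≈ 0.378049.
d = −(3/4) ln(1 − 4p/3) = −0.75 ln(1 − 0.504065) = −0.75 ln(0.495935)
  = −0.75 × (-0.701310) = 0.525983 substitutions/site.
Under a molecular clock d = 2μt, so t = d/(2μ) = 0.525983 / (2 × 7.3 × 10^-9) = 36.03 million years.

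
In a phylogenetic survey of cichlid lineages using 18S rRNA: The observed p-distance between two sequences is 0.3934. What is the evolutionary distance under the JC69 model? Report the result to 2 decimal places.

0.56

d = −(3/4) ln(1 − 4p/3) = −0.75 ln(1 − 0.524533) = −0.75 ln(0.475467)
  = −0.75 × (-0.743458) = 0.557594 substitutions/site.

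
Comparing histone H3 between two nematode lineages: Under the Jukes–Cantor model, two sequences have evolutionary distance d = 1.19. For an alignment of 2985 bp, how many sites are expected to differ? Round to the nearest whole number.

1781

Invert JC69: p = (3/4)(1 − e^(−4d/3)) = 0.75 × (1 − e^(-1.586667)) = 0.75 × (1 − 0.204606) = 0.596546.
Expected differing sites = pL ≈ 0.596546 × 2985 = 1780.68981 ≈ 1781.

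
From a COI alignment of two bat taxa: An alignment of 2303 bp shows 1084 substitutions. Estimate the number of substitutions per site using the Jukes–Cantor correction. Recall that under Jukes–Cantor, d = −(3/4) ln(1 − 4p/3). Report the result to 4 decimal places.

0.7408

p = 1084/2303 ≈ 0.47069.
d = −(3/4) ln(1 − 4p/3) = −0.75 ln(1 − 0.627587) = −0.75 ln(0.372413)
  = −0.75 × (-0.987752) = 0.740814 substitutions/site.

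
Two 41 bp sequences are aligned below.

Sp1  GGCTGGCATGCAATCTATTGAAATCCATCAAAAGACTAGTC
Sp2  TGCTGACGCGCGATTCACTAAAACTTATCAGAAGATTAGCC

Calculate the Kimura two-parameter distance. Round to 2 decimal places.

Of 41 sites, 14 differences are transitions and 1 are transversions, so P = 14/41 ≈ 0.341463 and Q = 1/41 ≈ 0.02439.
Under the Kimura two-parameter model, d = −½ ln(1 − 2P − Q) − ¼ ln(1 − 2Q).
1 − 2P − Q = 0.292684, giving −½ ln(0.292684) = 0.614331.
1 − 2Q = 0.95122, giving −¼ ln(0.95122) = 0.012502.
d = 0.614331 + 0.012502 = 0.626833.

0.63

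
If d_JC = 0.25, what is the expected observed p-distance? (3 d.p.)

0.213

p = (3/4)(1 − e^(−4d/3)) = 0.75 × (1 − e^(-0.333333)) = 0.75 × (1 − 0.716532) = 0.212601.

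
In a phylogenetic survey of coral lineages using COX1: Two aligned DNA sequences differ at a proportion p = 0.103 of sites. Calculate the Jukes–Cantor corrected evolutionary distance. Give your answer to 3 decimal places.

d = −(3/4) ln(1 − 4p/3) = −0.75 ln(1 − 0.137333) = −0.75 ln(0.862667)
  = −0.75 × (-0.147727) = 0.110795 substitutions/site.

0.111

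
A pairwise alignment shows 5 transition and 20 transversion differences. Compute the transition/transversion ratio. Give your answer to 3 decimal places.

R = 5/20 = 0.250.

0.250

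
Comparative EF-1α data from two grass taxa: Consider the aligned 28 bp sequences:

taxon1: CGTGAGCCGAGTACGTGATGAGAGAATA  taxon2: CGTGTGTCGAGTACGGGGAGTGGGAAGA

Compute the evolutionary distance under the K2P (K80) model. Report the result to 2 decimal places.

0.36

Of 28 sites, 3 differences are transitions and 5 are transversions, so P = 3/28 ≈ 0.107143 and Q = 5/28 ≈ 0.178571.
Under the Kimura two-parameter model, d = −½ ln(1 − 2P − Q) − ¼ ln(1 − 2Q).
1 − 2P − Q = 0.607143, giving −½ ln(0.607143) = 0.249495.
1 − 2Q = 0.642858, giving −¼ ln(0.642858) = 0.110458.
d = 0.249495 + 0.110458 = 0.359953.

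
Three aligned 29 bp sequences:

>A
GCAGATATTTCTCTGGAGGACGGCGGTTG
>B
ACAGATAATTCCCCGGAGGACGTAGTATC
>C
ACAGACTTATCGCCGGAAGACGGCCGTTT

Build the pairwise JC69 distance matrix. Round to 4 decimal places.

A–B: 9/29 sites differ → p ≈ 0.310345, d = −0.75 ln(1 − 0.413793) = 0.400562 ≈ 0.4006.
A–C: 9/29 sites differ → p ≈ 0.310345, d = −0.75 ln(1 − 0.413793) = 0.400562 ≈ 0.4006.
B–C: 12/29 sites differ → p ≈ 0.413793, d = −0.75 ln(1 − 0.551724) = 0.601760 ≈ 0.6018.

d(A,B) = 0.4006, d(A,C) = 0.4006, d(B,C) = 0.6018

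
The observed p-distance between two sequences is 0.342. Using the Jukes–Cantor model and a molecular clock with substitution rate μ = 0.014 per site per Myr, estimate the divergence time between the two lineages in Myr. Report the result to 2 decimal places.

d = −(3/4) ln(1 − 4p/3) = −0.75 ln(1 − 0.456) = −0.75 ln(0.544)
  = −0.75 × (-0.608806) = 0.456605 substitutions/site.
Under a molecular clock d = 2μt, so t = d/(2μ) = 0.456605 / (2 × 0.014) = 16.31 Myr.

16.31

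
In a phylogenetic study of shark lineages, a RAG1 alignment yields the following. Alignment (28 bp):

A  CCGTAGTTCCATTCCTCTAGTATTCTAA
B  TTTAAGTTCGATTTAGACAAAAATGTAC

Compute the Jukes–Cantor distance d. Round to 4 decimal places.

0.9396

The sequences differ at 15 of 28 sites, so p = 15/28 ≈ 0.535714.
d = −(3/4) ln(1 − 4p/3) = −0.75 ln(1 − 0.714285) = −0.75 ln(0.285715)
  = −0.75 × (-1.252760) = 0.939570 substitutions/site.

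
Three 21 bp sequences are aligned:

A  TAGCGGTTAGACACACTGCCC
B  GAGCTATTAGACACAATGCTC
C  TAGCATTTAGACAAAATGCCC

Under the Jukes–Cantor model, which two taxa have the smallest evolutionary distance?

A–B: 5/21 differ, p = 0.238, d = 0.286.
A–C: 4/21 differ, p = 0.190, d = 0.220.
B–C: 5/21 differ, p = 0.238, d = 0.286.
The smallest distance is between A and C.

A and C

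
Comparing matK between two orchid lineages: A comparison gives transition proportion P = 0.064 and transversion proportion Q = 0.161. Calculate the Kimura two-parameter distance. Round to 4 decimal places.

Under the Kimura two-parameter model, d = −½ ln(1 − 2P − Q) − ¼ ln(1 − 2Q).
1 − 2P − Q = 0.711, giving −½ ln(0.711) = 0.170541.
1 − 2Q = 0.678, giving −¼ ln(0.678) = 0.097152.
d = 0.170541 + 0.097152 = 0.267693.

0.2677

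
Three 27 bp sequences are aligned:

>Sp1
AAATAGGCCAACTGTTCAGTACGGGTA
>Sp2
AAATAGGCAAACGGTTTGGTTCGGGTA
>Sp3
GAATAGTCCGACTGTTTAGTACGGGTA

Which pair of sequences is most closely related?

Sp1–Sp2: 5/27 differ, p = 0.185, d = 0.213.
Sp1–Sp3: 4/27 differ, p = 0.148, d = 0.165.
Sp2–Sp3: 7/27 differ, p = 0.259, d = 0.318.
The smallest distance is between Sp1 and Sp3.

Sp1 and Sp3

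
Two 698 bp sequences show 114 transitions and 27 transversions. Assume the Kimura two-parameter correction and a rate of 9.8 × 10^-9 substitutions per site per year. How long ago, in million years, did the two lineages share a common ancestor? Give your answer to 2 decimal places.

12.63

P = 114/698 ≈ 0.163324 and Q = 27/698 ≈ 0.038682.
Under the Kimura two-parameter model, d = −½ ln(1 − 2P − Q) − ¼ ln(1 − 2Q).
1 − 2P − Q = 0.63467, giving −½ ln(0.63467) = 0.227325.
1 − 2Q = 0.922636, giving −¼ ln(0.922636) = 0.020130.
d = 0.227325 + 0.020130 = 0.247455.
Under a molecular clock d = 2μt, so t = d/(2μ) = 0.247455 / (2 × 9.8 × 10^-9) = 12.63 million years.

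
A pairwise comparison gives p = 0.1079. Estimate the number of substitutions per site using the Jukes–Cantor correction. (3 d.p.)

d = −(3/4) ln(1 − 4p/3) = −0.75 ln(1 − 0.143867) = −0.75 ln(0.856133)
  = −0.75 × (-0.155330) = 0.116498 substitutions/site.

0.116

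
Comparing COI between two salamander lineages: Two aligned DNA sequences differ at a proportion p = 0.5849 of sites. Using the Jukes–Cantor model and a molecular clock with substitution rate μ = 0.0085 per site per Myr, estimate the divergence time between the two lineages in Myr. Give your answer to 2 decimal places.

66.77

d = −(3/4) ln(1 − 4p/3) = −0.75 ln(1 − 0.779867) = −0.75 ln(0.220133)
  = −0.75 × (-1.513523) = 1.135142 substitutions/site.
Under a molecular clock d = 2μt, so t = d/(2μ) = 1.135142 / (2 × 0.0085) = 66.77 Myr.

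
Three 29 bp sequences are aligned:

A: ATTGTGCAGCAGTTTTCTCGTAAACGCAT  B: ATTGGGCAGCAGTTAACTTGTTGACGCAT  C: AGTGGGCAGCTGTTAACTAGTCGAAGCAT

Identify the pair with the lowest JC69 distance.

B and C

A–B: 6/29 differ, p = 0.207, d = 0.242.
A–C: 9/29 differ, p = 0.310, d = 0.401.
B–C: 5/29 differ, p = 0.172, d = 0.196.
The smallest distance is between B and C.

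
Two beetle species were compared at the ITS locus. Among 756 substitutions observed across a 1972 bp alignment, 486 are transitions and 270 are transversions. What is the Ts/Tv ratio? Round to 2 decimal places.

1.80

R = 486/270 = 1.80.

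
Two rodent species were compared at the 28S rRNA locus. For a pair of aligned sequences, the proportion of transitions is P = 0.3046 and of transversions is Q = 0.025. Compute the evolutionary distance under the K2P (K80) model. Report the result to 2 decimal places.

Under the Kimura two-parameter model, d = −½ ln(1 − 2P − Q) − ¼ ln(1 − 2Q).
1 − 2P − Q = 0.3658, giving −½ ln(0.3658) = 0.502834.
1 − 2Q = 0.95, giving −¼ ln(0.95) = 0.012823.
d = 0.502834 + 0.012823 = 0.515657.

0.52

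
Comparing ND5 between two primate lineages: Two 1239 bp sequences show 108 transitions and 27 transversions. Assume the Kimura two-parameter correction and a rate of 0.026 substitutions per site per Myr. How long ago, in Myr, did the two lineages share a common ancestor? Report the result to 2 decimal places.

P = 108/1239 ≈ 0.087167 and Q = 27/1239 ≈ 0.021792.
Under the Kimura two-parameter model, d = −½ ln(1 − 2P − Q) − ¼ ln(1 − 2Q).
1 − 2P − Q = 0.803874, giving −½ ln(0.803874) = 0.109156.
1 − 2Q = 0.956416, giving −¼ ln(0.956416) = 0.011141.
d = 0.109156 + 0.011141 = 0.120297.
Under a molecular clock d = 2μt, so t = d/(2μ) = 0.120297 / (2 × 0.026) = 2.31 Myr.

2.31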